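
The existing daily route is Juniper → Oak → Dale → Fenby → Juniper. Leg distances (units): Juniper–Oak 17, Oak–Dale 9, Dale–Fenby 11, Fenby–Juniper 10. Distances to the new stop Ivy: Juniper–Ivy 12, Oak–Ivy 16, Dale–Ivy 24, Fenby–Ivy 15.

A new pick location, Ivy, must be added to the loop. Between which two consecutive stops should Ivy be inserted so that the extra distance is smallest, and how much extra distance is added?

Insertion cost between consecutive stops i–j is d(i,Ivy) + d(Ivy,j) − d(i,j):
  between Juniper and Oak: 12 + 16 − 17 = 11
  between Oak and Dale: 16 + 24 − 9 = 31
  between Dale and Fenby: 24 + 15 − 11 = 28
  between Fenby and Juniper: 15 + 12 − 10 = 17
Cheapest insertion is between Juniper and Oak, adding 11.
New total = 47 + 11 = 58.

Adding 11 by placing Ivy on the Juniper–Oak leg.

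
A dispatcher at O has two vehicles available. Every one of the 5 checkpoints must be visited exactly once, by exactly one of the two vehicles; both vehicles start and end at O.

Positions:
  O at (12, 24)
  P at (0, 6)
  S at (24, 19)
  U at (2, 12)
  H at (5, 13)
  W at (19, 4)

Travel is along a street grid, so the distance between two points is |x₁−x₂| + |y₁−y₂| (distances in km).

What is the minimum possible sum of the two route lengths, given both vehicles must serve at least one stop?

Try each way of splitting the stops between the two vehicles (each non-empty) and, for each split, find the best tour for each vehicle:
  {P} + {S, U, H, W}: 60 + 84 = 144
  {S} + {P, U, H, W}: 34 + 78 = 112
  {P, S} + {U, H, W}: 84 + 74 = 158
  {U} + {P, S, H, W}: 44 + 88 = 132
  {P, U} + {S, H, W}: 60 + 78 = 138
  {S, U} + {P, H, W}: 68 + 78 = 146
  … (15 splits in total)
Best: vehicle 1 O → S → O = 34; vehicle 2 O → H → U → P → W → O = 78; combined 112.

Minimum combined distance: 112 km.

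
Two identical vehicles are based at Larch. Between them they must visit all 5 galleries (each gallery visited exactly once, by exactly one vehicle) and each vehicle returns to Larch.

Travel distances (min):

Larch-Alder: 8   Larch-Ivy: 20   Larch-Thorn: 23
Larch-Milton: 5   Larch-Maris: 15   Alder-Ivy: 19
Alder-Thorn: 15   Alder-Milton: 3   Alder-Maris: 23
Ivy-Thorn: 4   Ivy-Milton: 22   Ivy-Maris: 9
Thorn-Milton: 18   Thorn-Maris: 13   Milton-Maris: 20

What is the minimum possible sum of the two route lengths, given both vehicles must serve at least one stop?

There are 2^4 − 1 = 15 ways to divide the 5 stops into two non-empty groups. For each, the best each vehicle can do is its own shortest tour through its group:
  {Alder} + {Ivy, Thorn, Milton, Maris}: 16 + 51 = 67
  {Ivy} + {Alder, Thorn, Milton, Maris}: 40 + 51 = 91
  {Alder, Ivy} + {Thorn, Milton, Maris}: 47 + 51 = 98
  {Thorn} + {Alder, Ivy, Milton, Maris}: 46 + 51 = 97
  {Alder, Thorn} + {Ivy, Milton, Maris}: 46 + 51 = 97
  {Ivy, Thorn} + {Alder, Milton, Maris}: 47 + 46 = 93
  … (15 splits in total)
  {Milton} + {Alder, Ivy, Thorn, Maris}: 10 + 51 = 61  ← best
Best: vehicle 1 Larch → Milton → Larch = 10; vehicle 2 Larch → Alder → Thorn → Ivy → Maris → Larch = 51; combined 61.

Minimum combined distance: 61 min.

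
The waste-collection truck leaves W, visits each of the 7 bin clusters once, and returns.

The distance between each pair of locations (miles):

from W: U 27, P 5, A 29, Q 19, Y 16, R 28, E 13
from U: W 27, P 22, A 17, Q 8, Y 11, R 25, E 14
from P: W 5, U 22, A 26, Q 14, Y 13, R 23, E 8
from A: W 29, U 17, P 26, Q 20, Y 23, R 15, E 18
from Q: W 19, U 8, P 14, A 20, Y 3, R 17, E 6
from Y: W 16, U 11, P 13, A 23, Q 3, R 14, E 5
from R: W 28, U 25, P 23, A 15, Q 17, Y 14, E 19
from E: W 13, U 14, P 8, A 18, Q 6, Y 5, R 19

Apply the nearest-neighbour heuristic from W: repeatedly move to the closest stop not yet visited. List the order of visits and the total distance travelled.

Total distance 89 miles via the nearest-neighbour route W → P → E → Y → Q → U → A → R → W.

W → [P:5 / E:13 / Y:16 / Q:19 / U:27 / R:28 / A:29] → P (5)
P → [E:8 / Y:13 / Q:14 / U:22 / R:23 / A:26] → E (8)
E → [Y:5 / Q:6 / U:14 / A:18 / R:19] → Y (5)
Y → [Q:3 / U:11 / R:14 / A:23] → Q (3)
Q → [U:8 / R:17 / A:20] → U (8)
U → [A:17 / R:25] → A (17)
A → [R:15] → R (15)
Return R→W: 28.
Total = 5 + 8 + 5 + 3 + 8 + 17 + 15 + 28 = 89.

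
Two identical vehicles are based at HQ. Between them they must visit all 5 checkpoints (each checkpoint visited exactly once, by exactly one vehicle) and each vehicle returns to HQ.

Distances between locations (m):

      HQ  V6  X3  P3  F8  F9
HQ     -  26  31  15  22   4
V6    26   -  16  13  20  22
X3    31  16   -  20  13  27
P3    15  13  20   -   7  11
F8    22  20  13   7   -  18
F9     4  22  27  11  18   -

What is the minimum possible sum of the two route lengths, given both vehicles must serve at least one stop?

Minimum combined distance: 85 m.

Check every non-empty split of the stops between the two vehicles; for each half take its own optimal tour:
  {V6} + {X3, P3, F8, F9}: 52 + 66 = 118
  {X3} + {V6, P3, F8, F9}: 62 + 68 = 130
  {V6, X3} + {P3, F8, F9}: 73 + 44 = 117
  {P3} + {V6, X3, F8, F9}: 30 + 77 = 107
  {V6, P3} + {X3, F8, F9}: 54 + 66 = 120
  {X3, P3} + {V6, F8, F9}: 66 + 68 = 134
  … (15 splits in total)
  {V6, X3, P3, F8} + {F9}: 77 + 8 = 85  ← best
Best: vehicle 1 HQ → V6 → X3 → F8 → P3 → HQ = 77; vehicle 2 HQ → F9 → HQ = 8; combined 85.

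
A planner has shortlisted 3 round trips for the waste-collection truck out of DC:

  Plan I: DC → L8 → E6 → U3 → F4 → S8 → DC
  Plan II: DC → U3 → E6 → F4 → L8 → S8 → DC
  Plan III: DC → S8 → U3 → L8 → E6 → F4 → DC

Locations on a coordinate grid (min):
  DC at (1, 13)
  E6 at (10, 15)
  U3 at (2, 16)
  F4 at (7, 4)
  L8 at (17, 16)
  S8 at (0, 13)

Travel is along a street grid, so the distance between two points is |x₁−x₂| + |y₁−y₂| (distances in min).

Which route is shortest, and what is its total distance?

58 min — Plan III is the shortest.

Plan I: 19 + 8 + 9 + 17 + 16 + 1 = 70
Plan II: 4 + 9 + 14 + 22 + 20 + 1 = 70
Plan III: 1 + 5 + 15 + 8 + 14 + 15 = 58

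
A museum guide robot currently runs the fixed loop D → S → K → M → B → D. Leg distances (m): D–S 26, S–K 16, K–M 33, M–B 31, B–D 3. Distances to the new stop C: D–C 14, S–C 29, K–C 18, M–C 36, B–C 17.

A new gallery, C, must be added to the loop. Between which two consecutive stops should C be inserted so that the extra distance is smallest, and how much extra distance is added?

Insertion cost between consecutive stops i–j is d(i,C) + d(C,j) − d(i,j):
  between D and S: 14 + 29 − 26 = 17
  between S and K: 29 + 18 − 16 = 31
  between K and M: 18 + 36 − 33 = 21
  between M and B: 36 + 17 − 31 = 22
  between B and D: 17 + 14 − 3 = 28
Cheapest insertion is between D and S, adding 17.
New total = 109 + 17 = 126.

Minimum extra distance: 17 m, inserting C between D and S.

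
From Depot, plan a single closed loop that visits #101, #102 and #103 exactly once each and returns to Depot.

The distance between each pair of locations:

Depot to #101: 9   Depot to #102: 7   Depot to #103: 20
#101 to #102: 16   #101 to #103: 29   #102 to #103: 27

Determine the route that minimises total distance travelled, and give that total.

Depot → #101 → #102 → #103 → Depot: 9+16+27+20 = 72
Depot → #101 → #103 → #102 → Depot: 9+29+27+7 = 72
Depot → #102 → #101 → #103 → Depot: 7+16+29+20 = 72
The minimum is 72.
One optimal route: Depot → #101 → #102 → #103 → Depot (or its reverse).

72 — the shortest possible round trip.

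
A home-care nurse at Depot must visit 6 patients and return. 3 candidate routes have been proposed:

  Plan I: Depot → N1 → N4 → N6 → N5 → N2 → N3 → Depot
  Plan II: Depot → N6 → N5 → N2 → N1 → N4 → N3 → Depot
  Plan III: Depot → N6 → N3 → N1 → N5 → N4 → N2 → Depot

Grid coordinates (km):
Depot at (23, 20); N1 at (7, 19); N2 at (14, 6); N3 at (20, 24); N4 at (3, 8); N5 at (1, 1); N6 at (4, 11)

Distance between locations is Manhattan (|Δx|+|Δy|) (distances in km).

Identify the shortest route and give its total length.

98 km — Plan I is the shortest.

Plan I: 17 + 15 + 4 + 13 + 18 + 24 + 7 = 98
Plan II: 28 + 13 + 18 + 20 + 15 + 33 + 7 = 134
Plan III: 28 + 29 + 18 + 24 + 9 + 13 + 23 = 144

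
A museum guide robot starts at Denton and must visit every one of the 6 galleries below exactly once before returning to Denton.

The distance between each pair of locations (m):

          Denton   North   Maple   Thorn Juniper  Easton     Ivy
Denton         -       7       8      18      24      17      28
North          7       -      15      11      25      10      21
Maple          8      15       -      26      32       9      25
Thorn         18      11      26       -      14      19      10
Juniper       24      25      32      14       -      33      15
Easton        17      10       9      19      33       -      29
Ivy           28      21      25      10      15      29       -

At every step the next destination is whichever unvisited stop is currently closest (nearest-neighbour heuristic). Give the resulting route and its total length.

Denton → [North:7 / Maple:8 / Easton:17 / Thorn:18 / Juniper:24 / Ivy:28] → North (7)
North → [Easton:10 / Thorn:11 / Maple:15 / Ivy:21 / Juniper:25] → Easton (10)
Easton → [Maple:9 / Thorn:19 / Ivy:29 / Juniper:33] → Maple (9)
Maple → [Ivy:25 / Thorn:26 / Juniper:32] → Ivy (25)
Ivy → [Thorn:10 / Juniper:15] → Thorn (10)
Thorn → [Juniper:14] → Juniper (14)
Return Juniper→Denton: 24.
Total = 7 + 10 + 9 + 25 + 10 + 14 + 24 = 99.

99 m along Denton → North → Easton → Maple → Ivy → Thorn → Juniper → Denton.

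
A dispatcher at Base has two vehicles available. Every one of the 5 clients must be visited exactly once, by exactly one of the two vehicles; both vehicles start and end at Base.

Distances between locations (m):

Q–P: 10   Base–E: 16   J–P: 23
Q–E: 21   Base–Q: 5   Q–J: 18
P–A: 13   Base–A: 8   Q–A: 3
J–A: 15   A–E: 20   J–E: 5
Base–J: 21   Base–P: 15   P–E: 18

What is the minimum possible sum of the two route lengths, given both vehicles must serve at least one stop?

Try each way of splitting the stops between the two vehicles (each non-empty) and, for each split, find the best tour for each vehicle:
  {Q} + {J, P, A, E}: 10 + 61 = 71
  {J} + {Q, P, A, E}: 42 + 55 = 97
  {Q, J} + {P, A, E}: 44 + 55 = 99
  {P} + {Q, J, A, E}: 30 + 44 = 74
  {Q, P} + {J, A, E}: 30 + 44 = 74
  {J, P} + {Q, A, E}: 59 + 44 = 103
  … (15 splits in total)
Best: vehicle 1 Base → Q → Base = 10; vehicle 2 Base → P → E → J → A → Base = 61; combined 71.

Minimum combined distance: 71 m.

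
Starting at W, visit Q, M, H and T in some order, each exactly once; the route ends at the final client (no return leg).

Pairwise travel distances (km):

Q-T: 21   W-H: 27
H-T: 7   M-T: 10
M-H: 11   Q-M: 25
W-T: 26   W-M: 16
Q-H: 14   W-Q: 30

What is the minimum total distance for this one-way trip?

There are 4! = 24 possible orderings.
W→Q→M→H→T: 30+25+11+7 = 73
W→Q→M→T→H: 30+25+10+7 = 72
W→Q→H→M→T: 30+14+11+10 = 65
W→Q→H→T→M: 30+14+7+10 = 61
W→Q→T→M→H: 30+21+10+11 = 72
W→Q→T→H→M: 30+21+7+11 = 69
W→M→Q→H→T: 16+25+14+7 = 62
W→M→Q→T→H: 16+25+21+7 = 69
W→M→H→Q→T: 16+11+14+21 = 62
W→M→H→T→Q: 16+11+7+21 = 55
W→M→T→Q→H: 16+10+21+14 = 61
W→M→T→H→Q: 16+10+7+14 = 47
W→H→Q→M→T: 27+14+25+10 = 76
W→H→Q→T→M: 27+14+21+10 = 72
… (10 more)
The minimum is 47.
One shortest path: W → M → T → H → Q.

47 km — the minimum one-way total.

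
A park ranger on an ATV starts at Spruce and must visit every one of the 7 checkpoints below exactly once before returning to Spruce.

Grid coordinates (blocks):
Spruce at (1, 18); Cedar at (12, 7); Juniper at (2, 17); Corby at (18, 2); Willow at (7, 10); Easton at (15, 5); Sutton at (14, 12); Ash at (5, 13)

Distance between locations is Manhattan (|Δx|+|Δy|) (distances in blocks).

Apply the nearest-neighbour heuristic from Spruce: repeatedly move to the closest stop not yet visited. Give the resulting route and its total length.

From Spruce: distances to unvisited — Juniper=2, Ash=9, Willow=14, Sutton=19, Cedar=22, Easton=27, Corby=33. Nearest is Juniper (2).
From Juniper: distances to unvisited — Ash=7, Willow=12, Sutton=17, Cedar=20, Easton=25, Corby=31. Nearest is Ash (7).
From Ash: distances to unvisited — Willow=5, Sutton=10, Cedar=13, Easton=18, Corby=24. Nearest is Willow (5).
From Willow: distances to unvisited — Cedar=8, Sutton=9, Easton=13, Corby=19. Nearest is Cedar (8).
From Cedar: distances to unvisited — Easton=5, Sutton=7, Corby=11. Nearest is Easton (5).
From Easton: distances to unvisited — Corby=6, Sutton=8. Nearest is Corby (6).
From Corby: distances to unvisited — Sutton=14. Nearest is Sutton (14).
Return Sutton→Spruce: 19.
Total = 2 + 7 + 5 + 8 + 5 + 6 + 14 + 19 = 66.

Nearest-neighbour total = 66 blocks; route Spruce → Juniper → Ash → Willow → Cedar → Easton → Corby → Sutton → Spruce.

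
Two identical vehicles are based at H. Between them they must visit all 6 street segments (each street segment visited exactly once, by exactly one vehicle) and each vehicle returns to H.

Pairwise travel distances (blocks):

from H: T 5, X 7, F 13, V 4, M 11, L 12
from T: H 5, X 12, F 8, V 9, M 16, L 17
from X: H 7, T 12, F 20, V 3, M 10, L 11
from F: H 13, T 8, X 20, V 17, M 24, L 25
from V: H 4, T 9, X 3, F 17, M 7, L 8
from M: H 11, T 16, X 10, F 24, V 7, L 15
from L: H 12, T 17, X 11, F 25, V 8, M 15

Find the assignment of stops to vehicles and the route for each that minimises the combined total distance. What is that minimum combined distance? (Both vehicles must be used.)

Check every non-empty split of the stops between the two vehicles; for each half take its own optimal tour:
  {T} + {X, F, V, M, L}: 10 + 70 = 80
  {X} + {T, F, V, M, L}: 14 + 64 = 78
  {T, X} + {F, V, M, L}: 24 + 64 = 88
  {F} + {T, X, V, M, L}: 26 + 54 = 80
  {T, F} + {X, V, M, L}: 26 + 44 = 70
  {X, F} + {T, V, M, L}: 40 + 48 = 88
  … (31 splits in total)
Best: vehicle 1 H → T → F → H = 26; vehicle 2 H → X → V → M → L → H = 44; combined 70.

Minimum combined distance: 70 blocks.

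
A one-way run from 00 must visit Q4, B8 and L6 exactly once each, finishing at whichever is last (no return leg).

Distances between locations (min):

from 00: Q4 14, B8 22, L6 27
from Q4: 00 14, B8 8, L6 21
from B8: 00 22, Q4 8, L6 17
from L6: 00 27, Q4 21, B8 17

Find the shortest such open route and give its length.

There are 3! = 6 possible orderings.
00→Q4→B8→L6: 14+8+17 = 39
00→Q4→L6→B8: 14+21+17 = 52
00→B8→Q4→L6: 22+8+21 = 51
00→B8→L6→Q4: 22+17+21 = 60
00→L6→Q4→B8: 27+21+8 = 56
00→L6→B8→Q4: 27+17+8 = 52
The minimum is 39.
One shortest path: 00 → Q4 → B8 → L6.

Minimum one-way distance = 39 min.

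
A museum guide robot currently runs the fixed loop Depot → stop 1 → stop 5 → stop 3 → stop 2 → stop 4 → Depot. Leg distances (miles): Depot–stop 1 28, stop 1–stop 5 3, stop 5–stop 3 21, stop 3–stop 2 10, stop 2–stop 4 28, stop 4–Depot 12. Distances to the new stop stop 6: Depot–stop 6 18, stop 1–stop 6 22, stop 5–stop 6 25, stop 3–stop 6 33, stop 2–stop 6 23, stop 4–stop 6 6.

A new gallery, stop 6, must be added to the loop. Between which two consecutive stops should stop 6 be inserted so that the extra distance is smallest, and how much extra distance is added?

Insertion cost between consecutive stops i–j is d(i,stop 6) + d(stop 6,j) − d(i,j):
  between Depot and stop 1: 18 + 22 − 28 = 12
  between stop 1 and stop 5: 22 + 25 − 3 = 44
  between stop 5 and stop 3: 25 + 33 − 21 = 37
  between stop 3 and stop 2: 33 + 23 − 10 = 46
  between stop 2 and stop 4: 23 + 6 − 28 = 1
  between stop 4 and Depot: 6 + 18 − 12 = 12
Cheapest insertion is between stop 2 and stop 4, adding 1.
New total = 102 + 1 = 103.

Minimum extra distance: 1 miles, inserting stop 6 between stop 2 and stop 4.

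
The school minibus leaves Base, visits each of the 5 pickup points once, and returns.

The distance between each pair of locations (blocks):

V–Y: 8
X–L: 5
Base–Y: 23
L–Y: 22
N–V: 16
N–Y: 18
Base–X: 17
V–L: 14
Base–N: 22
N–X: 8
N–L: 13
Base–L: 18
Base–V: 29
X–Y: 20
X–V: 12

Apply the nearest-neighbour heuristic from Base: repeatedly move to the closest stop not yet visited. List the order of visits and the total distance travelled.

At Base the remaining stops are X 17, L 18, N 22, Y 23, V 29; go to X.
At X the remaining stops are L 5, N 8, V 12, Y 20; go to L.
At L the remaining stops are N 13, V 14, Y 22; go to N.
At N the remaining stops are V 16, Y 18; go to V.
At V the remaining stops are Y 8; go to Y.
Return Y→Base: 23.
Total = 17 + 5 + 13 + 16 + 8 + 23 = 82.

82 blocks along Base → X → L → N → V → Y → Base.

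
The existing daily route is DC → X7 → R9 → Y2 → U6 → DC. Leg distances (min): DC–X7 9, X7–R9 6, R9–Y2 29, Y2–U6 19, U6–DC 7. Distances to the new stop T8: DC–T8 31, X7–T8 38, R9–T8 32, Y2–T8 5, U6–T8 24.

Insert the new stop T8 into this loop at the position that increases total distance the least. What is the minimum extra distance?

Insertion cost between consecutive stops i–j is d(i,T8) + d(T8,j) − d(i,j):
  between DC and X7: 31 + 38 − 9 = 60
  between X7 and R9: 38 + 32 − 6 = 64
  between R9 and Y2: 32 + 5 − 29 = 8
  between Y2 and U6: 5 + 24 − 19 = 10
  between U6 and DC: 24 + 31 − 7 = 48
Cheapest insertion is between R9 and Y2, adding 8.
New total = 70 + 8 = 78.

Minimum extra distance: 8 min, inserting T8 between R9 and Y2.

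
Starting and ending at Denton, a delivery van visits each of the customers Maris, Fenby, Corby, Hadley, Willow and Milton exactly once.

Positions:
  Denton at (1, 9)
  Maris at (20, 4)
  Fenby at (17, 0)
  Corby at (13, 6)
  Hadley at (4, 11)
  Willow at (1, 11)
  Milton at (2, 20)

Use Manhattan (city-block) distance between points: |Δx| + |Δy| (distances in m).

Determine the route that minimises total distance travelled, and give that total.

With 6 stops there are 6!/2 = 360 distinct round trips (a route and its reverse cost the same).
Denton → Maris → Fenby → Corby → Hadley → Willow → Milton → Denton: 24+7+10+14+3+10+12 = 80
Denton → Maris → Fenby → Corby → Hadley → Milton → Willow → Denton: 24+7+10+14+11+10+2 = 78
Denton → Maris → Fenby → Corby → Willow → Hadley → Milton → Denton: 24+7+10+17+3+11+12 = 84
Denton → Maris → Fenby → Corby → Willow → Milton → Hadley → Denton: 24+7+10+17+10+11+5 = 84
Denton → Maris → Fenby → Corby → Milton → Hadley → Willow → Denton: 24+7+10+25+11+3+2 = 82
Denton → Maris → Fenby → Corby → Milton → Willow → Hadley → Denton: 24+7+10+25+10+3+5 = 84
Denton → Maris → Fenby → Hadley → Corby → Willow → Milton → Denton: 24+7+24+14+17+10+12 = 108
Denton → Maris → Fenby → Hadley → Corby → Milton → Willow → Denton: 24+7+24+14+25+10+2 = 106
… (352 more)
The minimum is 78.
One optimal route: Denton → Maris → Fenby → Corby → Hadley → Milton → Willow → Denton (or its reverse).

78 m — the shortest possible round trip.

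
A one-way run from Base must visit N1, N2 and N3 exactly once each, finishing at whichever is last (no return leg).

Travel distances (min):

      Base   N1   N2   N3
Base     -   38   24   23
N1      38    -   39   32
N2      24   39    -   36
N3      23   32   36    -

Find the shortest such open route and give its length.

92 min — the minimum one-way total.

There are 3! = 6 possible orderings.
Base - N1 - N2 - N3: 38+39+36 = 113
Base - N1 - N3 - N2: 38+32+36 = 106
Base - N2 - N1 - N3: 24+39+32 = 95
Base - N2 - N3 - N1: 24+36+32 = 92
Base - N3 - N1 - N2: 23+32+39 = 94
Base - N3 - N2 - N1: 23+36+39 = 98
The minimum is 92.
One shortest path: Base → N2 → N3 → N1.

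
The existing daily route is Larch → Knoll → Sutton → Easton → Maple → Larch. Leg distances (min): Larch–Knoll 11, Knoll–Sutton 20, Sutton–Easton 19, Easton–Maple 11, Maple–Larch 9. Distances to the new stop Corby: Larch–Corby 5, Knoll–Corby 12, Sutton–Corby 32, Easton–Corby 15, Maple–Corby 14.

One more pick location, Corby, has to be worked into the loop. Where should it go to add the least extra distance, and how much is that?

Insertion cost between consecutive stops i–j is d(i,Corby) + d(Corby,j) − d(i,j):
  between Larch and Knoll: 5 + 12 − 11 = 6
  between Knoll and Sutton: 12 + 32 − 20 = 24
  between Sutton and Easton: 32 + 15 − 19 = 28
  between Easton and Maple: 15 + 14 − 11 = 18
  between Maple and Larch: 14 + 5 − 9 = 10
Cheapest insertion is between Larch and Knoll, adding 6.
New total = 70 + 6 = 76.

Adding 6 min by placing Corby on the Larch–Knoll leg.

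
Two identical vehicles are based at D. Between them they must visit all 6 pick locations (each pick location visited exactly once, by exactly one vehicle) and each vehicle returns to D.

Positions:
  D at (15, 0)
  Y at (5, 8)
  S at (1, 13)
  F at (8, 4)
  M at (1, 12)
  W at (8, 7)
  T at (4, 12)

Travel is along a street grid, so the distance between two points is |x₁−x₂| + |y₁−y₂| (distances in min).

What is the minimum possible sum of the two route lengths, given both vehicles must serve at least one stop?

Try each way of splitting the stops between the two vehicles (each non-empty) and, for each split, find the best tour for each vehicle:
  {Y} + {S, F, M, W, T}: 36 + 54 = 90
  {S} + {Y, F, M, W, T}: 54 + 52 = 106
  {Y, S} + {F, M, W, T}: 54 + 52 = 106
  {F} + {Y, S, M, W, T}: 22 + 54 = 76
  {Y, F} + {S, M, W, T}: 36 + 54 = 90
  {S, F} + {Y, M, W, T}: 54 + 52 = 106
  … (31 splits in total)
Best: vehicle 1 D → F → D = 22; vehicle 2 D → Y → S → M → T → W → D = 54; combined 76.

76 min — the smallest possible combined total.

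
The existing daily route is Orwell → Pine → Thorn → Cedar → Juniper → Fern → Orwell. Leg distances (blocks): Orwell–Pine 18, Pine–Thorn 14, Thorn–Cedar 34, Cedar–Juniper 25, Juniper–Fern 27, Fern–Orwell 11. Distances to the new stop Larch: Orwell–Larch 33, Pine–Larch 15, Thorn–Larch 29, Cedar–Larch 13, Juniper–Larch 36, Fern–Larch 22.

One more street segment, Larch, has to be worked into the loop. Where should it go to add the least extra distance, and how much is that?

Adding 8 blocks by placing Larch on the Thorn–Cedar leg.

Insertion cost between consecutive stops i–j is d(i,Larch) + d(Larch,j) − d(i,j):
  between Orwell and Pine: 33 + 15 − 18 = 30
  between Pine and Thorn: 15 + 29 − 14 = 30
  between Thorn and Cedar: 29 + 13 − 34 = 8
  between Cedar and Juniper: 13 + 36 − 25 = 24
  between Juniper and Fern: 36 + 22 − 27 = 31
  between Fern and Orwell: 22 + 33 − 11 = 44
Cheapest insertion is between Thorn and Cedar, adding 8.
New total = 129 + 8 = 137.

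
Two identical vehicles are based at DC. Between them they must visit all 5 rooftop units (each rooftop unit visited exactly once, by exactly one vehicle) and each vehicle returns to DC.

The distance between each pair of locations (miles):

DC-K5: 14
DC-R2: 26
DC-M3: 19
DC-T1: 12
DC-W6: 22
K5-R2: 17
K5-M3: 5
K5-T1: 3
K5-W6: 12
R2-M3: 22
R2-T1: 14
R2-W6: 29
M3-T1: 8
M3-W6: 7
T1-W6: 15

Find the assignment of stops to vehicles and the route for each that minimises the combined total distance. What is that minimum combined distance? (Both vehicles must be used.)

Minimum combined distance: 100 miles.

Try each way of splitting the stops between the two vehicles (each non-empty) and, for each split, find the best tour for each vehicle:
  {K5} + {R2, M3, T1, W6}: 28 + 77 = 105
  {R2} + {K5, M3, T1, W6}: 52 + 49 = 101
  {K5, R2} + {M3, T1, W6}: 57 + 49 = 106
  {M3} + {K5, R2, T1, W6}: 38 + 77 = 115
  {K5, M3} + {R2, T1, W6}: 38 + 77 = 115
  {R2, M3} + {K5, T1, W6}: 67 + 49 = 116
  … (15 splits in total)
  {R2, T1} + {K5, M3, W6}: 52 + 48 = 100  ← best
Best: vehicle 1 DC → R2 → T1 → DC = 52; vehicle 2 DC → K5 → M3 → W6 → DC = 48; combined 100.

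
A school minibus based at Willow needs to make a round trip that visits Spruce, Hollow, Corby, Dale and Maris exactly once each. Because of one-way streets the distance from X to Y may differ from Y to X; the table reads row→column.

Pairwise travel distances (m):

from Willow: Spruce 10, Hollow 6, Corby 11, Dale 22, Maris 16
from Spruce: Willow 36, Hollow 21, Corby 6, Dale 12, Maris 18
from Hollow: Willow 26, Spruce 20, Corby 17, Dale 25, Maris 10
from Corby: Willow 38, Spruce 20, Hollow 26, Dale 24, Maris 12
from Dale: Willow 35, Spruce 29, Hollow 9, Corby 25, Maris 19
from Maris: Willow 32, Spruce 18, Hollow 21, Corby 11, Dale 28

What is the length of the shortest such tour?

Willow - Spruce - Hollow - Corby - Dale - Maris - Willow: 10+21+17+24+19+32 = 123
Willow - Spruce - Hollow - Corby - Maris - Dale - Willow: 10+21+17+12+28+35 = 123
Willow - Spruce - Hollow - Dale - Corby - Maris - Willow: 10+21+25+25+12+32 = 125
Willow - Spruce - Hollow - Dale - Maris - Corby - Willow: 10+21+25+19+11+38 = 124
Willow - Spruce - Hollow - Maris - Corby - Dale - Willow: 10+21+10+11+24+35 = 111
Willow - Spruce - Hollow - Maris - Dale - Corby - Willow: 10+21+10+28+25+38 = 132
Willow - Spruce - Corby - Hollow - Dale - Maris - Willow: 10+6+26+25+19+32 = 118
Willow - Spruce - Corby - Hollow - Maris - Dale - Willow: 10+6+26+10+28+35 = 115
Willow - Spruce - Corby - Dale - Hollow - Maris - Willow: 10+6+24+9+10+32 = 91
Willow - Spruce - Corby - Dale - Maris - Hollow - Willow: 10+6+24+19+21+26 = 106
Willow - Spruce - Corby - Maris - Hollow - Dale - Willow: 10+6+12+21+25+35 = 109
Willow - Spruce - Corby - Maris - Dale - Hollow - Willow: 10+6+12+28+9+26 = 91
Willow - Spruce - Dale - Hollow - Corby - Maris - Willow: 10+12+9+17+12+32 = 92
Willow - Spruce - Dale - Hollow - Maris - Corby - Willow: 10+12+9+10+11+38 = 90
… (106 more)
Willow - Corby - Maris - Spruce - Dale - Hollow - Willow: 11+12+18+12+9+26 = 88  ← best
The minimum is 88.
One optimal route: Willow → Corby → Maris → Spruce → Dale → Hollow → Willow.

88 m — the shortest possible round trip.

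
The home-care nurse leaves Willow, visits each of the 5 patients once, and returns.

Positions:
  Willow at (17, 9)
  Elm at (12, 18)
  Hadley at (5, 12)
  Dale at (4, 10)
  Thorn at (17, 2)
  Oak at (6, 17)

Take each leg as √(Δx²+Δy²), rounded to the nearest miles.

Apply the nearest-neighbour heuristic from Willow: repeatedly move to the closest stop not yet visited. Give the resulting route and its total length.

From Willow: distances to unvisited — Thorn=7, Elm=10, Hadley=12, Dale=13, Oak=14. Nearest is Thorn (7).
From Thorn: distances to unvisited — Dale=15, Hadley=16, Elm=17, Oak=19. Nearest is Dale (15).
From Dale: distances to unvisited — Hadley=2, Oak=7, Elm=11. Nearest is Hadley (2).
From Hadley: distances to unvisited — Oak=5, Elm=9. Nearest is Oak (5).
From Oak: distances to unvisited — Elm=6. Nearest is Elm (6).
Return Elm→Willow: 10.
Total = 7 + 15 + 2 + 5 + 6 + 10 = 45.

Total distance 45 miles via the nearest-neighbour route Willow → Thorn → Dale → Hadley → Oak → Elm → Willow.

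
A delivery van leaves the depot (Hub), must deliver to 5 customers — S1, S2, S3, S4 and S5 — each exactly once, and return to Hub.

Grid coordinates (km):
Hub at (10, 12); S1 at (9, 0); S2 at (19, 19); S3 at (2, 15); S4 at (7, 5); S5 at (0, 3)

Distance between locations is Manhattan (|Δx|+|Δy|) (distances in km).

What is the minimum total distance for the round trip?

Hub→S1→S2→S3→S4→S5→Hub: 13+29+21+15+9+19 = 106
Hub→S1→S2→S3→S5→S4→Hub: 13+29+21+14+9+10 = 96
Hub→S1→S2→S4→S3→S5→Hub: 13+29+26+15+14+19 = 116
Hub→S1→S2→S4→S5→S3→Hub: 13+29+26+9+14+11 = 102
Hub→S1→S2→S5→S3→S4→Hub: 13+29+35+14+15+10 = 116
Hub→S1→S2→S5→S4→S3→Hub: 13+29+35+9+15+11 = 112
Hub→S1→S3→S2→S4→S5→Hub: 13+22+21+26+9+19 = 110
Hub→S1→S3→S2→S5→S4→Hub: 13+22+21+35+9+10 = 110
Hub→S1→S3→S4→S2→S5→Hub: 13+22+15+26+35+19 = 130
Hub→S1→S3→S4→S5→S2→Hub: 13+22+15+9+35+16 = 110
Hub→S1→S3→S5→S2→S4→Hub: 13+22+14+35+26+10 = 120
Hub→S1→S3→S5→S4→S2→Hub: 13+22+14+9+26+16 = 100
Hub→S1→S4→S2→S3→S5→Hub: 13+7+26+21+14+19 = 100
Hub→S1→S4→S2→S5→S3→Hub: 13+7+26+35+14+11 = 106
… (46 more)
Hub→S1→S4→S5→S3→S2→Hub: 13+7+9+14+21+16 = 80  ← best
The minimum is 80.
One optimal route: Hub → S1 → S4 → S5 → S3 → S2 → Hub (or its reverse).

Shortest round trip = 80 km.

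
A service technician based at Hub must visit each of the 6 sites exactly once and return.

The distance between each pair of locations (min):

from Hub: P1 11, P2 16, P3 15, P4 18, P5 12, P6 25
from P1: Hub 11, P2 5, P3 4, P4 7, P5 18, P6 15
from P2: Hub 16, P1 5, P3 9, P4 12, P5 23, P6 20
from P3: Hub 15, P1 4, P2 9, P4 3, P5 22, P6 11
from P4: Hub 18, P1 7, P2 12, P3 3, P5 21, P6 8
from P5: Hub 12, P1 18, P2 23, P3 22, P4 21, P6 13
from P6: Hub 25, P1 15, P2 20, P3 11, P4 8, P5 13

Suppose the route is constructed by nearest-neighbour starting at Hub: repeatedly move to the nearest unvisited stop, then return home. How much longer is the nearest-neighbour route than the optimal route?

The nearest-neighbour route is 17 min longer than optimal.

From Hub: P1=11, P5=12, P3=15, P2=16, P4=18, P6=25 → choose P1 (11).
From P1: P3=4, P2=5, P4=7, P6=15, P5=18 → choose P3 (4).
From P3: P4=3, P2=9, P6=11, P5=22 → choose P4 (3).
From P4: P6=8, P2=12, P5=21 → choose P6 (8).
From P6: P5=13, P2=20 → choose P5 (13).
From P5: P2=23 → choose P2 (23).
NN route Hub → P1 → P3 → P4 → P6 → P5 → P2 → Hub costs 78.
Optimal: Hub → P1 → P2 → P3 → P4 → P6 → P5 → Hub costs 61 (by enumerating all 360 distinct tours).
Excess = 78 − 61 = 17.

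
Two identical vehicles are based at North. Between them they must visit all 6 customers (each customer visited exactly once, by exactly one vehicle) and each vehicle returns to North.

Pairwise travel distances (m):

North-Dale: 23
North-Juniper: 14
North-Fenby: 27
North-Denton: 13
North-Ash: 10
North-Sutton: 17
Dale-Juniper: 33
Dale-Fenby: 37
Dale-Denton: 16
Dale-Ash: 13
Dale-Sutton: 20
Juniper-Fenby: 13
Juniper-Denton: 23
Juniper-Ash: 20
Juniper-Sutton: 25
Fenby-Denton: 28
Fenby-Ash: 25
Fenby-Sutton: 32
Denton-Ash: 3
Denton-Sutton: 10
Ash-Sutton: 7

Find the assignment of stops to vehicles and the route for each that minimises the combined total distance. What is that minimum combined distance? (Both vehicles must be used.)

Try each way of splitting the stops between the two vehicles (each non-empty) and, for each split, find the best tour for each vehicle:
  {Dale} + {Juniper, Fenby, Denton, Ash, Sutton}: 46 + 82 = 128
  {Juniper} + {Dale, Fenby, Denton, Ash, Sutton}: 28 + 107 = 135
  {Dale, Juniper} + {Fenby, Denton, Ash, Sutton}: 70 + 82 = 152
  {Fenby} + {Dale, Juniper, Denton, Ash, Sutton}: 54 + 88 = 142
  {Dale, Fenby} + {Juniper, Denton, Ash, Sutton}: 87 + 62 = 149
  {Juniper, Fenby} + {Dale, Denton, Ash, Sutton}: 54 + 66 = 120
  … (31 splits in total)
Best: vehicle 1 North → Juniper → Fenby → North = 54; vehicle 2 North → Dale → Denton → Ash → Sutton → North = 66; combined 120.

120 m — the smallest possible combined total.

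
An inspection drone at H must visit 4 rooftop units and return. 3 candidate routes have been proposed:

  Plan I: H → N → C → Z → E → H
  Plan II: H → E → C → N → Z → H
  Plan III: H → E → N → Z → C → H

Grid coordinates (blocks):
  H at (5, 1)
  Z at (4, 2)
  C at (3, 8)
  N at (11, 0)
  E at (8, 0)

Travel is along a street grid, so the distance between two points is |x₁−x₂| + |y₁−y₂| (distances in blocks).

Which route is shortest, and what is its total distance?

32 blocks — Plan III is the shortest.

Plan I: 7 + 16 + 7 + 6 + 4 = 40
Plan II: 4 + 13 + 16 + 9 + 2 = 44
Plan III: 4 + 3 + 9 + 7 + 9 = 32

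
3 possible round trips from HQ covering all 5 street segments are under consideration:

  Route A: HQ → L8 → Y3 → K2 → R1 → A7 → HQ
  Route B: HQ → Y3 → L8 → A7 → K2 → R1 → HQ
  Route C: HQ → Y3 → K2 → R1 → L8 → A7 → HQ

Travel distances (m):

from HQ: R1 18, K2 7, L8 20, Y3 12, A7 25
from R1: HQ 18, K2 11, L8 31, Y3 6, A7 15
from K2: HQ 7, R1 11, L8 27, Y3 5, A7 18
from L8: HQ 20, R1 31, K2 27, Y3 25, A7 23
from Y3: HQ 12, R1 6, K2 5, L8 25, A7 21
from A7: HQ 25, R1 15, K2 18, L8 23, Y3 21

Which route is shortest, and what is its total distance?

101 m — Route A is the shortest.

Route A: 20 + 25 + 5 + 11 + 15 + 25 = 101
Route B: 12 + 25 + 23 + 18 + 11 + 18 = 107
Route C: 12 + 5 + 11 + 31 + 23 + 25 = 107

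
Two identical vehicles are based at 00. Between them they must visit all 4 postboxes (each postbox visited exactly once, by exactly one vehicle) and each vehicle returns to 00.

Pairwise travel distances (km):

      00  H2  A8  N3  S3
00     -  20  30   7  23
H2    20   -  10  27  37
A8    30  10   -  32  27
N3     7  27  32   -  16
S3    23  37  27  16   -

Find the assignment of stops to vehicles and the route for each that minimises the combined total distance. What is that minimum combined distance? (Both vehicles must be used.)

Minimum combined distance: 94 km.

Check every non-empty split of the stops between the two vehicles; for each half take its own optimal tour:
  {H2} + {A8, N3, S3}: 40 + 80 = 120
  {A8} + {H2, N3, S3}: 60 + 80 = 140
  {H2, A8} + {N3, S3}: 60 + 46 = 106
  {N3} + {H2, A8, S3}: 14 + 80 = 94
  {H2, N3} + {A8, S3}: 54 + 80 = 134
  {A8, N3} + {H2, S3}: 69 + 80 = 149
  … (7 splits in total)
Best: vehicle 1 00 → N3 → 00 = 14; vehicle 2 00 → H2 → A8 → S3 → 00 = 80; combined 94.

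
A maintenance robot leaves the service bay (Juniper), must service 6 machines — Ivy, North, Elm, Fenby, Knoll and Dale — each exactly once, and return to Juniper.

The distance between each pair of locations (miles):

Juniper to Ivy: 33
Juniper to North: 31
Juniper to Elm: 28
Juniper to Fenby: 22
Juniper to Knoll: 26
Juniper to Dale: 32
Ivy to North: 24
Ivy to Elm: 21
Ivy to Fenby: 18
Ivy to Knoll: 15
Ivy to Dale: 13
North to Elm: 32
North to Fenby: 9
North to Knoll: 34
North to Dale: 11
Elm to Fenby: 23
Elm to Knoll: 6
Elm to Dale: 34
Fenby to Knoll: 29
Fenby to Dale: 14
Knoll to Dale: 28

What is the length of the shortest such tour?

Juniper→Ivy→North→Elm→Fenby→Knoll→Dale→Juniper: 33+24+32+23+29+28+32 = 201
Juniper→Ivy→North→Elm→Fenby→Dale→Knoll→Juniper: 33+24+32+23+14+28+26 = 180
Juniper→Ivy→North→Elm→Knoll→Fenby→Dale→Juniper: 33+24+32+6+29+14+32 = 170
Juniper→Ivy→North→Elm→Knoll→Dale→Fenby→Juniper: 33+24+32+6+28+14+22 = 159
Juniper→Ivy→North→Elm→Dale→Fenby→Knoll→Juniper: 33+24+32+34+14+29+26 = 192
Juniper→Ivy→North→Elm→Dale→Knoll→Fenby→Juniper: 33+24+32+34+28+29+22 = 202
Juniper→Ivy→North→Fenby→Elm→Knoll→Dale→Juniper: 33+24+9+23+6+28+32 = 155
Juniper→Ivy→North→Fenby→Elm→Dale→Knoll→Juniper: 33+24+9+23+34+28+26 = 177
… (352 more)
Juniper→Elm→Knoll→Ivy→Dale→North→Fenby→Juniper: 28+6+15+13+11+9+22 = 104  ← best
The minimum is 104.
One optimal route: Juniper → Elm → Knoll → Ivy → Dale → North → Fenby → Juniper (or its reverse).

Minimum total distance: 104 miles.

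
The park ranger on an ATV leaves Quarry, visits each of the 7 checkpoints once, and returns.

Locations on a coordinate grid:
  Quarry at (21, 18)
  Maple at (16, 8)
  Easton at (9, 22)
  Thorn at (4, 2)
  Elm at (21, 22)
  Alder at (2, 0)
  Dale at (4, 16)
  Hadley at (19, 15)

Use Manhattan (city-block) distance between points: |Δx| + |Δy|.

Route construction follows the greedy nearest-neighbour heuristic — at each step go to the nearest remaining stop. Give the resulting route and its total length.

At Quarry the remaining stops are Elm 4, Hadley 5, Maple 15, Easton 16, Dale 19, Thorn 33, Alder 37; go to Elm.
At Elm the remaining stops are Hadley 9, Easton 12, Maple 19, Dale 23, Thorn 37, Alder 41; go to Hadley.
At Hadley the remaining stops are Maple 10, Dale 16, Easton 17, Thorn 28, Alder 32; go to Maple.
At Maple the remaining stops are Thorn 18, Dale 20, Easton 21, Alder 22; go to Thorn.
At Thorn the remaining stops are Alder 4, Dale 14, Easton 25; go to Alder.
At Alder the remaining stops are Dale 18, Easton 29; go to Dale.
At Dale the remaining stops are Easton 11; go to Easton.
Return Easton→Quarry: 16.
Total = 4 + 9 + 10 + 18 + 4 + 18 + 11 + 16 = 90.

Total distance 90 via the nearest-neighbour route Quarry → Elm → Hadley → Maple → Thorn → Alder → Dale → Easton → Quarry.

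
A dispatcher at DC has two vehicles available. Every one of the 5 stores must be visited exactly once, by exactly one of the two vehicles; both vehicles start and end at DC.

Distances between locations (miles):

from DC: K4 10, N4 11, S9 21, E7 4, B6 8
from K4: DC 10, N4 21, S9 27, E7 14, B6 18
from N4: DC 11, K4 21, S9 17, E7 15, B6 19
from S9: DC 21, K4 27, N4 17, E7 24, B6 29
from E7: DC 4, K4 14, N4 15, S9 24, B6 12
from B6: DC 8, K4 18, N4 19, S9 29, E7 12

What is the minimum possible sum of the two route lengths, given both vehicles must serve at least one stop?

Try each way of splitting the stops between the two vehicles (each non-empty) and, for each split, find the best tour for each vehicle:
  {K4} + {N4, S9, E7, B6}: 20 + 72 = 92
  {N4} + {K4, S9, E7, B6}: 22 + 81 = 103
  {K4, N4} + {S9, E7, B6}: 42 + 65 = 107
  {S9} + {K4, N4, E7, B6}: 42 + 66 = 108
  {K4, S9} + {N4, E7, B6}: 58 + 46 = 104
  {N4, S9} + {K4, E7, B6}: 49 + 44 = 93
  … (15 splits in total)
  {K4, N4, S9} + {E7, B6}: 65 + 24 = 89  ← best
Best: vehicle 1 DC → K4 → S9 → N4 → DC = 65; vehicle 2 DC → E7 → B6 → DC = 24; combined 89.

Minimum combined distance: 89 miles.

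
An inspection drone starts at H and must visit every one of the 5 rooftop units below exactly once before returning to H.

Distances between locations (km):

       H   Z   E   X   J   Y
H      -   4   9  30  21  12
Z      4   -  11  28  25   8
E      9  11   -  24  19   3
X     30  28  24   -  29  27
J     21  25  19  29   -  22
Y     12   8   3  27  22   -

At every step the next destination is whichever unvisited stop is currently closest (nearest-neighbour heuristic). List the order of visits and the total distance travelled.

Nearest-neighbour total = 93 km; route H → Z → Y → E → J → X → H.

At H the remaining stops are Z 4, E 9, Y 12, J 21, X 30; go to Z.
At Z the remaining stops are Y 8, E 11, J 25, X 28; go to Y.
At Y the remaining stops are E 3, J 22, X 27; go to E.
At E the remaining stops are J 19, X 24; go to J.
At J the remaining stops are X 29; go to X.
Return X→H: 30.
Total = 4 + 8 + 3 + 19 + 29 + 30 = 93.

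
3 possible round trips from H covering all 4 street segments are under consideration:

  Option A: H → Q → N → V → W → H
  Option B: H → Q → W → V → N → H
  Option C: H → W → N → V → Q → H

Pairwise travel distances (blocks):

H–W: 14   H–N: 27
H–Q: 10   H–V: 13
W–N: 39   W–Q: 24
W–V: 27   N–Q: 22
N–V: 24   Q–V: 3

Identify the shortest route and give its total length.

Shortest is Option C, total 90 blocks.

Option A: 10 + 22 + 24 + 27 + 14 = 97
Option B: 10 + 24 + 27 + 24 + 27 = 112
Option C: 14 + 39 + 24 + 3 + 10 = 90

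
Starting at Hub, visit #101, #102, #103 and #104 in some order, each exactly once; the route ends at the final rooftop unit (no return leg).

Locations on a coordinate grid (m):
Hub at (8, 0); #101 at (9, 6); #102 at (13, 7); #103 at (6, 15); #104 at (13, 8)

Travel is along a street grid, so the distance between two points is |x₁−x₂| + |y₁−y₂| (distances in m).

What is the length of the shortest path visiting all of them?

Shortest open route: 27 m.

There are 4! = 24 possible orderings.
Hub → #101 → #102 → #103 → #104: 7+5+15+14 = 41
Hub → #101 → #102 → #104 → #103: 7+5+1+14 = 27
Hub → #101 → #103 → #102 → #104: 7+12+15+1 = 35
Hub → #101 → #103 → #104 → #102: 7+12+14+1 = 34
Hub → #101 → #104 → #102 → #103: 7+6+1+15 = 29
Hub → #101 → #104 → #103 → #102: 7+6+14+15 = 42
Hub → #102 → #101 → #103 → #104: 12+5+12+14 = 43
Hub → #102 → #101 → #104 → #103: 12+5+6+14 = 37
Hub → #102 → #103 → #101 → #104: 12+15+12+6 = 45
Hub → #102 → #103 → #104 → #101: 12+15+14+6 = 47
Hub → #102 → #104 → #101 → #103: 12+1+6+12 = 31
Hub → #102 → #104 → #103 → #101: 12+1+14+12 = 39
Hub → #103 → #101 → #102 → #104: 17+12+5+1 = 35
Hub → #103 → #101 → #104 → #102: 17+12+6+1 = 36
… (10 more)
The minimum is 27.
One shortest path: Hub → #101 → #102 → #104 → #103.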